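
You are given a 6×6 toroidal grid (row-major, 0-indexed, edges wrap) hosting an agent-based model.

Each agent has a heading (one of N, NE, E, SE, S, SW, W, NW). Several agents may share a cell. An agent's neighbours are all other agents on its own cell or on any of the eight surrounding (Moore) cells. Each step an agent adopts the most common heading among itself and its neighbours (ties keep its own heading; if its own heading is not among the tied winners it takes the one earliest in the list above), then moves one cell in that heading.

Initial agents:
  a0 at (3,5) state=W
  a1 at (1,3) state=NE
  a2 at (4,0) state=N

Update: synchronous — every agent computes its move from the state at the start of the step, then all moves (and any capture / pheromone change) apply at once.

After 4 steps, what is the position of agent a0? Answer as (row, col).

t=1: a0@(3,4):W a1@(0,4):NE a2@(3,0):N
t=2: a0@(3,3):W a1@(5,5):NE a2@(2,0):N
t=3: a0@(3,2):W a1@(4,0):NE a2@(1,0):N
t=4: a0@(3,1):W a1@(3,1):NE a2@(0,0):N

(3, 1)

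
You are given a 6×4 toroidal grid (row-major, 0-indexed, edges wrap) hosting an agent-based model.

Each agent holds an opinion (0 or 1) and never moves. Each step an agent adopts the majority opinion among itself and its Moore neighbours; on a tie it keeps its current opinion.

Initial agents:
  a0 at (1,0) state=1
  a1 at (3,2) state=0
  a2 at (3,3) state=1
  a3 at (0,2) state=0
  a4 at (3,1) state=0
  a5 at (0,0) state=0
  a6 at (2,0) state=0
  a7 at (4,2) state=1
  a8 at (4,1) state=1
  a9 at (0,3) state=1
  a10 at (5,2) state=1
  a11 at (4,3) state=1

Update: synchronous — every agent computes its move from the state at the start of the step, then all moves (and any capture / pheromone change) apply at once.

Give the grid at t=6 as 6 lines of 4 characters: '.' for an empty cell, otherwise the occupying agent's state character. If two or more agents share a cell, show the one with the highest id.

1.11
1...
1...
.111
.111
..1.

t=1: a0@(1,0):1 a1@(3,2):1 a2@(3,3):1 a3@(0,2):1 a4@(3,1):0 a5@(0,0):1 a6@(2,0):0 a7@(4,2):1 a8@(4,1):1 a9@(0,3):1 a10@(5,2):1 a11@(4,3):1
t=2: a0@(1,0):1 a1@(3,2):1 a2@(3,3):1 a3@(0,2):1 a4@(3,1):1 a5@(0,0):1 a6@(2,0):0 a7@(4,2):1 a8@(4,1):1 a9@(0,3):1 a10@(5,2):1 a11@(4,3):1
t=3: a0@(1,0):1 a1@(3,2):1 a2@(3,3):1 a3@(0,2):1 a4@(3,1):1 a5@(0,0):1 a6@(2,0):1 a7@(4,2):1 a8@(4,1):1 a9@(0,3):1 a10@(5,2):1 a11@(4,3):1
t=4: (unchanged — steady state)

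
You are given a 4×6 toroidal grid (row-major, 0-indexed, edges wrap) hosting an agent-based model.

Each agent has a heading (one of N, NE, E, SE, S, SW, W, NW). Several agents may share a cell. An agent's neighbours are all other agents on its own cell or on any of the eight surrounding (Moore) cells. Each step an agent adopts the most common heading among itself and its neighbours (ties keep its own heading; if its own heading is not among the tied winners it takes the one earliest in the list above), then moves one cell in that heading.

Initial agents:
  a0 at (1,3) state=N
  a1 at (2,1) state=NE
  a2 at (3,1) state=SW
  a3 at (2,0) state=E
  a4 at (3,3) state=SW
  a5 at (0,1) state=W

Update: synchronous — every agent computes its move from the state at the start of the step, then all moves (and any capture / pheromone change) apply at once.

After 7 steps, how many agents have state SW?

6

t=1: a0@(0,3):N a1@(1,2):NE a2@(0,0):SW a3@(2,1):E a4@(0,2):SW a5@(0,0):W
t=2: a0@(3,3):N a1@(0,3):NE a2@(1,5):SW a3@(2,2):E a4@(1,1):SW a5@(0,5):W
t=3: a0@(2,3):N a1@(3,4):NE a2@(2,4):SW a3@(2,3):E a4@(2,0):SW a5@(0,4):W
t=4: a0@(1,3):N a1@(2,5):NE a2@(3,3):SW a3@(2,4):E a4@(3,5):SW a5@(0,3):W
t=5: a0@(0,3):N a1@(1,0):NE a2@(0,2):SW a3@(3,3):SW a4@(0,4):SW a5@(0,2):W
t=6: a0@(1,2):SW a1@(0,1):NE a2@(1,1):SW a3@(0,2):SW a4@(1,3):SW a5@(1,1):SW
t=7: a0@(2,1):SW a1@(1,0):SW a2@(2,0):SW a3@(1,1):SW a4@(2,2):SW a5@(2,0):SW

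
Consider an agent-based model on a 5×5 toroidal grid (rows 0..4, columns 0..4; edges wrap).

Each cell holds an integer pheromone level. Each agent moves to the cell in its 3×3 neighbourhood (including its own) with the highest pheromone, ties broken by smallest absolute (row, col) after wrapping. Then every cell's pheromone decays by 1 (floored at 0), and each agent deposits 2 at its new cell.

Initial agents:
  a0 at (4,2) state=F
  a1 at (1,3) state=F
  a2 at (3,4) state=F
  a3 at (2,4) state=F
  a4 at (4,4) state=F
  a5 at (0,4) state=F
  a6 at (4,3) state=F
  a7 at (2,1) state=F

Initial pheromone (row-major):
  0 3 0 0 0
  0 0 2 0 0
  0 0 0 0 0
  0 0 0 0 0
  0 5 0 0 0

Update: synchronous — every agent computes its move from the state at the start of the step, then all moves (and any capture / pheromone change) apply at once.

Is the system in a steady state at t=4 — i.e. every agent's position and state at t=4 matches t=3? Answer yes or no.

no

t=1: a0@(4,1) a1@(1,2) a2@(2,0) a3@(1,0) a4@(0,0) a5@(0,0) a6@(0,2) a7@(1,2) | pheromone: 4 2 2 0 0 / 2 0 5 0 0 / 2 0 0 0 0 / 0 0 0 0 0 / 0 6 0 0 0
t=2: a0@(4,1) a1@(1,2) a2@(1,0) a3@(0,0) a4@(4,1) a5@(4,1) a6@(4,1) a7@(1,2) | pheromone: 5 1 1 0 0 / 3 0 8 0 0 / 1 0 0 0 0 / 0 0 0 0 0 / 0 13 0 0 0
t=3: a0@(4,1) a1@(1,2) a2@(0,0) a3@(4,1) a4@(4,1) a5@(4,1) a6@(4,1) a7@(1,2) | pheromone: 6 0 0 0 0 / 2 0 11 0 0 / 0 0 0 0 0 / 0 0 0 0 0 / 0 22 0 0 0
t=4: a0@(4,1) a1@(1,2) a2@(4,1) a3@(4,1) a4@(4,1) a5@(4,1) a6@(4,1) a7@(1,2) | pheromone: 5 0 0 0 0 / 1 0 14 0 0 / 0 0 0 0 0 / 0 0 0 0 0 / 0 33 0 0 0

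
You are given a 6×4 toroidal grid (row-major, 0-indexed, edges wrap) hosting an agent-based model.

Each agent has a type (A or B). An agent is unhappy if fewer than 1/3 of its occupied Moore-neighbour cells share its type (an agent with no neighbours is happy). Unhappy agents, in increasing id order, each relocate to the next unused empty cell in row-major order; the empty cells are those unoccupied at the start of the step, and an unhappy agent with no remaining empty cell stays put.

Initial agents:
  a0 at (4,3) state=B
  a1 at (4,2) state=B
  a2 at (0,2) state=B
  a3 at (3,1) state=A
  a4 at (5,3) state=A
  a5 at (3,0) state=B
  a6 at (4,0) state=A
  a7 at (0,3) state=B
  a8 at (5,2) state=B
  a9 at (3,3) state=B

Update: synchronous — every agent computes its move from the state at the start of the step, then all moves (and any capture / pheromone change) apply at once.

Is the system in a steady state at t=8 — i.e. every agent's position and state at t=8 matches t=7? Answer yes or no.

yes

t=1: a0@(4,3):B a1@(4,2):B a2@(0,2):B a3@(3,1):A a4@(0,0):A a5@(3,0):B a6@(4,0):A a7@(0,3):B a8@(5,2):B a9@(3,3):B
t=2: a0@(4,3):B a1@(4,2):B a2@(0,2):B a3@(3,1):A a4@(0,1):A a5@(3,0):B a6@(1,0):A a7@(0,3):B a8@(5,2):B a9@(3,3):B
t=3: a0@(4,3):B a1@(4,2):B a2@(0,2):B a3@(0,0):A a4@(0,1):A a5@(3,0):B a6@(1,0):A a7@(0,3):B a8@(5,2):B a9@(3,3):B
t=4: (unchanged — steady state)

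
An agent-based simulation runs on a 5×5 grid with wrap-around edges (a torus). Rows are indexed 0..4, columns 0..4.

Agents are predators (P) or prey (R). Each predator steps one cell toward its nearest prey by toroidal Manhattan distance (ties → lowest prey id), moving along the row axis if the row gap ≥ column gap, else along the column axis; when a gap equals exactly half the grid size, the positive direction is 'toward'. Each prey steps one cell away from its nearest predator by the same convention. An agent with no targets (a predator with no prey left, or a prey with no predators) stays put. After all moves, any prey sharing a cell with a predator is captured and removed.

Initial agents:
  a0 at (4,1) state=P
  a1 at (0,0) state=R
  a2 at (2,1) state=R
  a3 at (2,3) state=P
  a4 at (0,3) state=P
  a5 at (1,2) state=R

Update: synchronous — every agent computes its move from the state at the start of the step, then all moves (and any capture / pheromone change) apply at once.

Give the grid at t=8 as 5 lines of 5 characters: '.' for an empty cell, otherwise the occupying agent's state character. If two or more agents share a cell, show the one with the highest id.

t=1: a0@(0,1):P a1@(1,0):R a2@(1,1):R a3@(2,2):P a4@(0,4):P a5@(0,2):R
t=2: a0@(1,1):P a1@(2,0):R a2@(2,1):R a3@(1,2):P a4@(1,4):P a5@(0,3):R
t=3: a0@(2,1):P a1@(3,0):R a2@(3,1):R a3@(2,2):P a4@(2,4):P a5@(4,3):R
t=4: a0@(3,1):P a1@(4,0):R a2@(4,1):R a3@(3,2):P a4@(3,4):P a5@(0,3):R
t=5: a0@(4,1):P a1@(0,0):R a2@(0,1):R a3@(4,2):P a4@(4,4):P a5@(1,3):R
t=6: a0@(0,1):P a1@(1,0):R a2@(1,1):R a3@(0,2):P a4@(0,4):P a5@(2,3):R
t=7: a0@(1,1):P a1@(2,0):R a2@(2,1):R a3@(1,2):P a4@(1,4):P a5@(3,3):R
t=8: a0@(2,1):P a1@(3,0):R a2@(3,1):R a3@(2,2):P a4@(2,4):P a5@(4,3):R

.....
.....
.PP.P
RR...
...R.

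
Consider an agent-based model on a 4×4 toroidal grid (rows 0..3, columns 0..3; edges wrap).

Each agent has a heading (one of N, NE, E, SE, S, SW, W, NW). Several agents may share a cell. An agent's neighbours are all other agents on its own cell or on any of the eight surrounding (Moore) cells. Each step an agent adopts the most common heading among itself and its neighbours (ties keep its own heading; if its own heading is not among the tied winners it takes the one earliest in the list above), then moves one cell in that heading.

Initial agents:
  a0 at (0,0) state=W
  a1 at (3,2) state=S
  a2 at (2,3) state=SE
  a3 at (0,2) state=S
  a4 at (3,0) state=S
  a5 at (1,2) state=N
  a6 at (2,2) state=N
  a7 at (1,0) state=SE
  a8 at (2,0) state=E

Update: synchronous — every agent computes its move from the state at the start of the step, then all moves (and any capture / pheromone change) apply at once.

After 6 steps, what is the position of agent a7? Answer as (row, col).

(3, 2)

t=1: a0@(0,3):W a1@(0,2):S a2@(3,0):SE a3@(1,2):S a4@(0,0):S a5@(0,2):N a6@(1,2):N a7@(2,1):SE a8@(3,1):SE
t=2: a0@(1,3):S a1@(1,2):S a2@(0,1):SE a3@(2,2):S a4@(1,1):SE a5@(3,2):N a6@(0,2):N a7@(3,2):SE a8@(0,2):SE
t=3: a0@(2,3):S a1@(2,2):S a2@(1,2):SE a3@(3,2):S a4@(2,2):SE a5@(0,3):SE a6@(1,3):SE a7@(0,3):SE a8@(1,3):SE
t=4: a0@(3,0):SE a1@(3,3):SE a2@(2,3):SE a3@(0,2):S a4@(3,3):SE a5@(1,0):SE a6@(2,0):SE a7@(1,0):SE a8@(2,0):SE
t=5: a0@(0,1):SE a1@(0,0):SE a2@(3,0):SE a3@(1,3):SE a4@(0,0):SE a5@(2,1):SE a6@(3,1):SE a7@(2,1):SE a8@(3,1):SE
t=6: a0@(1,2):SE a1@(1,1):SE a2@(0,1):SE a3@(2,0):SE a4@(1,1):SE a5@(3,2):SE a6@(0,2):SE a7@(3,2):SE a8@(0,2):SE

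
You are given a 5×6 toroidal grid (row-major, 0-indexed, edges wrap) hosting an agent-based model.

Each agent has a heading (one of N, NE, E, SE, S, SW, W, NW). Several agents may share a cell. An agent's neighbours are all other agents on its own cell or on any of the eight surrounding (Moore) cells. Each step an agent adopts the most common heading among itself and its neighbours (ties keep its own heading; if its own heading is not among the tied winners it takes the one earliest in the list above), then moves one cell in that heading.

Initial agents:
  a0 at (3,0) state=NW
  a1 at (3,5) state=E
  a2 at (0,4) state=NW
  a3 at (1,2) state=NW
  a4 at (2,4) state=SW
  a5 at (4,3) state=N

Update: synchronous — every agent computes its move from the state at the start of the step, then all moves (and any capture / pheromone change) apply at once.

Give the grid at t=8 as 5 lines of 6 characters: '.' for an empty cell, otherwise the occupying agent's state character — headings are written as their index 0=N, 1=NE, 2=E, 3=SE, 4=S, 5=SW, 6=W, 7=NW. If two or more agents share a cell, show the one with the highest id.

....7.
...7..
.77...
7.....
......

t=1: a0@(2,5):NW a1@(3,0):E a2@(4,3):NW a3@(0,1):NW a4@(3,3):SW a5@(3,3):N
t=2: a0@(1,4):NW a1@(3,1):E a2@(3,2):NW a3@(4,0):NW a4@(4,2):SW a5@(2,3):N
t=3: a0@(0,3):NW a1@(2,0):NW a2@(2,1):NW a3@(3,5):NW a4@(0,1):SW a5@(1,2):NW
t=4: a0@(4,2):NW a1@(1,5):NW a2@(1,0):NW a3@(2,4):NW a4@(1,0):SW a5@(0,1):NW
t=5: a0@(3,1):NW a1@(0,4):NW a2@(0,5):NW a3@(1,3):NW a4@(0,5):NW a5@(4,0):NW
t=6: a0@(2,0):NW a1@(4,3):NW a2@(4,4):NW a3@(0,2):NW a4@(4,4):NW a5@(3,5):NW
t=7: a0@(1,5):NW a1@(3,2):NW a2@(3,3):NW a3@(4,1):NW a4@(3,3):NW a5@(2,4):NW
t=8: a0@(0,4):NW a1@(2,1):NW a2@(2,2):NW a3@(3,0):NW a4@(2,2):NW a5@(1,3):NW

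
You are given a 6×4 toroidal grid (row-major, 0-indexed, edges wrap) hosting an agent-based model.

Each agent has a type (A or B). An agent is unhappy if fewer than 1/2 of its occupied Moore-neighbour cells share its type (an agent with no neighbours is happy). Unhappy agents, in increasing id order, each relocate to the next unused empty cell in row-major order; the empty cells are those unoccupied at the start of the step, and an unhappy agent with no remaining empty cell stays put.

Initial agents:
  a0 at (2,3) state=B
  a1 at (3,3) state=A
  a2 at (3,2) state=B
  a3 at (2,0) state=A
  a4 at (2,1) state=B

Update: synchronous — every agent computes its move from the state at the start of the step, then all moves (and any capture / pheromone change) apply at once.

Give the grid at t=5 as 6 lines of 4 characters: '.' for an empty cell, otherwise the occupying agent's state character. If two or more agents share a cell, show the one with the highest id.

t=1: a0@(0,0):B a1@(0,1):A a2@(3,2):B a3@(0,2):A a4@(2,1):B
t=2: a0@(0,3):B a1@(0,1):A a2@(3,2):B a3@(0,2):A a4@(2,1):B
t=3: a0@(0,0):B a1@(0,1):A a2@(3,2):B a3@(0,2):A a4@(2,1):B
t=4: a0@(0,3):B a1@(0,1):A a2@(3,2):B a3@(0,2):A a4@(2,1):B
t=5: a0@(0,0):B a1@(0,1):A a2@(3,2):B a3@(0,2):A a4@(2,1):B

BAA.
....
.B..
..B.
....
....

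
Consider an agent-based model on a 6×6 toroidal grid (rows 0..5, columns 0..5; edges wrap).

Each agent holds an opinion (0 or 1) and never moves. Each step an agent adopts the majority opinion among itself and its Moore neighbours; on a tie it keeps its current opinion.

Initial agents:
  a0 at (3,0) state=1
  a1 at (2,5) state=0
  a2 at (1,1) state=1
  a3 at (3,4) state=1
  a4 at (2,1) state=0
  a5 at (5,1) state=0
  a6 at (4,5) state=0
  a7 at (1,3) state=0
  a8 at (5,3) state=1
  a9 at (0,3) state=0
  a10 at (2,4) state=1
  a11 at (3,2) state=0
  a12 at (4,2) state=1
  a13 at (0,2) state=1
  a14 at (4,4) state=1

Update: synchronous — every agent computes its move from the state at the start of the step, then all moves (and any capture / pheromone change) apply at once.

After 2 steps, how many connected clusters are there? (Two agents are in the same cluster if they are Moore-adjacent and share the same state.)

3

t=1: a0@(3,0):0 a1@(2,5):1 a2@(1,1):1 a3@(3,4):1 a4@(2,1):0 a5@(5,1):1 a6@(4,5):1 a7@(1,3):0 a8@(5,3):1 a9@(0,3):0 a10@(2,4):1 a11@(3,2):0 a12@(4,2):1 a13@(0,2):1 a14@(4,4):1
t=2: (unchanged — steady state)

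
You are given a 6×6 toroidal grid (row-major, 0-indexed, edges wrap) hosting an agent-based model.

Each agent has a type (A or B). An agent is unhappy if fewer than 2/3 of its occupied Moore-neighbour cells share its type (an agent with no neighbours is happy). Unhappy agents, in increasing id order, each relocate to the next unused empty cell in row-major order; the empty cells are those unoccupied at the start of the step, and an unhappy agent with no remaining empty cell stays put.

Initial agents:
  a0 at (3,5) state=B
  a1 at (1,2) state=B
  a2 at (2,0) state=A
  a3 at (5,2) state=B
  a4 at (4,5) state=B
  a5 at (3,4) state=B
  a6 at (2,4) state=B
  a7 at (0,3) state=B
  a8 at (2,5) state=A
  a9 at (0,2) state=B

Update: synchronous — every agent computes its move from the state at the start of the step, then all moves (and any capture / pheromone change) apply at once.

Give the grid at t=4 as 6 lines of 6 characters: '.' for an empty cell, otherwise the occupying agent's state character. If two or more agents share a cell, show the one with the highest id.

t=1: a0@(0,0):B a1@(1,2):B a2@(0,1):A a3@(5,2):B a4@(4,5):B a5@(3,4):B a6@(2,4):B a7@(0,3):B a8@(0,4):A a9@(0,2):B
t=2: a0@(0,5):B a1@(1,2):B a2@(1,0):A a3@(5,2):B a4@(4,5):B a5@(3,4):B a6@(2,4):B a7@(0,3):B a8@(1,1):A a9@(0,2):B
t=3: a0@(0,0):B a1@(1,2):B a2@(0,1):A a3@(5,2):B a4@(4,5):B a5@(3,4):B a6@(2,4):B a7@(0,3):B a8@(0,4):A a9@(0,2):B
t=4: a0@(0,5):B a1@(1,2):B a2@(1,0):A a3@(5,2):B a4@(4,5):B a5@(3,4):B a6@(2,4):B a7@(0,3):B a8@(1,1):A a9@(0,2):B

..BB.B
AAB...
....B.
....B.
.....B
..B...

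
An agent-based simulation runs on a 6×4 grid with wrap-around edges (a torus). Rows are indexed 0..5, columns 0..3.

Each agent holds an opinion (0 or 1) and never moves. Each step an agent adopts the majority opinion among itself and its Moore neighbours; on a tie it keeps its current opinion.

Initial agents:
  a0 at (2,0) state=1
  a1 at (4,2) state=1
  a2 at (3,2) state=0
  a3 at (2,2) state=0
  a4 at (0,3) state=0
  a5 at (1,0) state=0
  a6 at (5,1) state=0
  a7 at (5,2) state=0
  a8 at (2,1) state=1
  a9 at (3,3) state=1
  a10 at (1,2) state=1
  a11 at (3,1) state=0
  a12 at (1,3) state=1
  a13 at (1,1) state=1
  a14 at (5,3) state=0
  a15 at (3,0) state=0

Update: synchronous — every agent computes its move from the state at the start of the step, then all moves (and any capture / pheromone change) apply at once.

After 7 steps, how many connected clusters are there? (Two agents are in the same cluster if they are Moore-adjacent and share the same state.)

2

t=1: a0@(2,0):1 a1@(4,2):0 a2@(3,2):0 a3@(2,2):1 a4@(0,3):0 a5@(1,0):1 a6@(5,1):0 a7@(5,2):0 a8@(2,1):0 a9@(3,3):1 a10@(1,2):1 a11@(3,1):0 a12@(1,3):1 a13@(1,1):1 a14@(5,3):0 a15@(3,0):1
t=2: a0@(2,0):1 a1@(4,2):0 a2@(3,2):0 a3@(2,2):1 a4@(0,3):0 a5@(1,0):1 a6@(5,1):0 a7@(5,2):0 a8@(2,1):1 a9@(3,3):1 a10@(1,2):1 a11@(3,1):0 a12@(1,3):1 a13@(1,1):1 a14@(5,3):0 a15@(3,0):1
t=3: a0@(2,0):1 a1@(4,2):0 a2@(3,2):0 a3@(2,2):1 a4@(0,3):0 a5@(1,0):1 a6@(5,1):0 a7@(5,2):0 a8@(2,1):1 a9@(3,3):1 a10@(1,2):1 a11@(3,1):1 a12@(1,3):1 a13@(1,1):1 a14@(5,3):0 a15@(3,0):1
t=4: a0@(2,0):1 a1@(4,2):0 a2@(3,2):1 a3@(2,2):1 a4@(0,3):0 a5@(1,0):1 a6@(5,1):0 a7@(5,2):0 a8@(2,1):1 a9@(3,3):1 a10@(1,2):1 a11@(3,1):1 a12@(1,3):1 a13@(1,1):1 a14@(5,3):0 a15@(3,0):1
t=5: (unchanged — steady state)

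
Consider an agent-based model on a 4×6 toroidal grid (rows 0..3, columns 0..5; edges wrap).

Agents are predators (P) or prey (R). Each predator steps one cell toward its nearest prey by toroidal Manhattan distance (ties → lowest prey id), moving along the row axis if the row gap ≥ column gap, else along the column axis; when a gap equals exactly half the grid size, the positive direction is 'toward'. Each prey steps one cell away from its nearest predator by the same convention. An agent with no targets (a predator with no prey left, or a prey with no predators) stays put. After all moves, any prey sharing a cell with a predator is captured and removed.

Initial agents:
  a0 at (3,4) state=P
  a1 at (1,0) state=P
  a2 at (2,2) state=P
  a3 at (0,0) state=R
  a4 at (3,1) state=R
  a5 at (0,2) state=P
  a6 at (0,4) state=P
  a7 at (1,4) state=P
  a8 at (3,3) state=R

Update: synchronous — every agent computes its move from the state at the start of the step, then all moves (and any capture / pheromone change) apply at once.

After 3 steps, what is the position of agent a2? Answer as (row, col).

(2, 1)

t=1: a0@(3,3):P a1@(0,0):P a2@(3,2):P a3@(3,0):R a5@(0,1):P a6@(0,5):P a7@(1,5):P
t=2: a0@(3,4):P a1@(3,0):P a2@(3,1):P a3@(2,0):R a5@(3,1):P a6@(3,5):P a7@(2,5):P
t=3: a0@(3,5):P a1@(2,0):P a2@(2,1):P a3@(1,0):R a5@(2,1):P a6@(2,5):P a7@(2,0):P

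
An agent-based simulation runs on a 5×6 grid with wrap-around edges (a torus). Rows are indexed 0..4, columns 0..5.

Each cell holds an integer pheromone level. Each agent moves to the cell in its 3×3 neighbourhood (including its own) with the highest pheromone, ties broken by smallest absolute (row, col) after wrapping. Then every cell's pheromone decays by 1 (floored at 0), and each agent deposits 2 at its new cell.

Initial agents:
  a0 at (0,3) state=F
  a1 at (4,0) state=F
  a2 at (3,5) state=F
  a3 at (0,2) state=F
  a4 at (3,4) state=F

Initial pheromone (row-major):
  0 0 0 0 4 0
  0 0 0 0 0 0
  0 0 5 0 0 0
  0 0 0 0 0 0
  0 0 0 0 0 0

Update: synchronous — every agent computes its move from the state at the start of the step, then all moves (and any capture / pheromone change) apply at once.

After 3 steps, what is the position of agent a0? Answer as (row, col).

(0, 4)

t=1: a0@(0,4) a1@(0,0) a2@(2,0) a3@(0,1) a4@(2,3) | pheromone: 2 2 0 0 5 0 / 0 0 0 0 0 0 / 2 0 4 2 0 0 / 0 0 0 0 0 0 / 0 0 0 0 0 0
t=2: a0@(0,4) a1@(0,0) a2@(2,0) a3@(0,0) a4@(2,2) | pheromone: 5 1 0 0 6 0 / 0 0 0 0 0 0 / 3 0 5 1 0 0 / 0 0 0 0 0 0 / 0 0 0 0 0 0
t=3: a0@(0,4) a1@(0,0) a2@(2,0) a3@(0,0) a4@(2,2) | pheromone: 8 0 0 0 7 0 / 0 0 0 0 0 0 / 4 0 6 0 0 0 / 0 0 0 0 0 0 / 0 0 0 0 0 0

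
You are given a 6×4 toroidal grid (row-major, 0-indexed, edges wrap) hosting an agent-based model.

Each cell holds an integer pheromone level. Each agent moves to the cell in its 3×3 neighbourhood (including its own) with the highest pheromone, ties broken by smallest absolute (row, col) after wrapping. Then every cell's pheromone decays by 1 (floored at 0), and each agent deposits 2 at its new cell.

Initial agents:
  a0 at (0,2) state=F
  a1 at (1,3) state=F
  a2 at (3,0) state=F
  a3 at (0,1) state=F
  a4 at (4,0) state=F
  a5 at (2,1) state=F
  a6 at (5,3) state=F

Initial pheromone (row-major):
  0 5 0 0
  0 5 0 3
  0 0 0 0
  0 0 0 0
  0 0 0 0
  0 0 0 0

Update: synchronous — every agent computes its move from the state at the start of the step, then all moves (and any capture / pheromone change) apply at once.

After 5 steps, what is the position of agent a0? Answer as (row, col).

t=1: a0@(0,1) a1@(1,3) a2@(2,0) a3@(0,1) a4@(3,0) a5@(1,1) a6@(0,0) | pheromone: 2 8 0 0 / 0 6 0 4 / 2 0 0 0 / 2 0 0 0 / 0 0 0 0 / 0 0 0 0
t=2: a0@(0,1) a1@(1,3) a2@(1,1) a3@(0,1) a4@(2,0) a5@(0,1) a6@(0,1) | pheromone: 1 15 0 0 / 0 7 0 5 / 3 0 0 0 / 1 0 0 0 / 0 0 0 0 / 0 0 0 0
t=3: a0@(0,1) a1@(1,3) a2@(0,1) a3@(0,1) a4@(1,1) a5@(0,1) a6@(0,1) | pheromone: 0 24 0 0 / 0 8 0 6 / 2 0 0 0 / 0 0 0 0 / 0 0 0 0 / 0 0 0 0
t=4: a0@(0,1) a1@(1,3) a2@(0,1) a3@(0,1) a4@(0,1) a5@(0,1) a6@(0,1) | pheromone: 0 35 0 0 / 0 7 0 7 / 1 0 0 0 / 0 0 0 0 / 0 0 0 0 / 0 0 0 0
t=5: a0@(0,1) a1@(1,3) a2@(0,1) a3@(0,1) a4@(0,1) a5@(0,1) a6@(0,1) | pheromone: 0 46 0 0 / 0 6 0 8 / 0 0 0 0 / 0 0 0 0 / 0 0 0 0 / 0 0 0 0

(0, 1)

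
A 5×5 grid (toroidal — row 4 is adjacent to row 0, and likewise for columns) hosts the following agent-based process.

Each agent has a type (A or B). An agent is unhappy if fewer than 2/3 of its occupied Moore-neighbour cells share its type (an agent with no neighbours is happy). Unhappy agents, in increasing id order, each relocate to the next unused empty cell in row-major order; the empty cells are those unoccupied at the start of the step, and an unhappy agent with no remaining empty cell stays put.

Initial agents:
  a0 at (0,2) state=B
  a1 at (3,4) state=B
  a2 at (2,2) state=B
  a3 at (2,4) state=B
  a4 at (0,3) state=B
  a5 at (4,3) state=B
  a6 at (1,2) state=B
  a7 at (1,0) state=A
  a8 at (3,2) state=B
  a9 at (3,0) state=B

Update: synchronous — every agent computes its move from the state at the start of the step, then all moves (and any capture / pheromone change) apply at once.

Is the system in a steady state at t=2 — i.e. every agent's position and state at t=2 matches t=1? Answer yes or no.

t=1: a0@(0,2):B a1@(3,4):B a2@(2,2):B a3@(2,4):B a4@(0,3):B a5@(4,3):B a6@(1,2):B a7@(0,0):A a8@(3,2):B a9@(3,0):B
t=2: (unchanged — steady state)

yes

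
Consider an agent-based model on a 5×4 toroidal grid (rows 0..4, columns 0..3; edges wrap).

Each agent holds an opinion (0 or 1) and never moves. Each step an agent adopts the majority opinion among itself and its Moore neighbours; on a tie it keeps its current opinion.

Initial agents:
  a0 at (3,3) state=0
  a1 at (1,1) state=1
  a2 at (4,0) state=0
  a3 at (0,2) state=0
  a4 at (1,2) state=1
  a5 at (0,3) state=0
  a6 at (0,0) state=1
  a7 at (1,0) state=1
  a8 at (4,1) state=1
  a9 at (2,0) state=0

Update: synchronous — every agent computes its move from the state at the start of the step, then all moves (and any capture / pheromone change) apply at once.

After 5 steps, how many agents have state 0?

2

t=1: a0@(3,3):0 a1@(1,1):1 a2@(4,0):0 a3@(0,2):1 a4@(1,2):1 a5@(0,3):0 a6@(0,0):1 a7@(1,0):1 a8@(4,1):1 a9@(2,0):0
t=2: a0@(3,3):0 a1@(1,1):1 a2@(4,0):0 a3@(0,2):1 a4@(1,2):1 a5@(0,3):1 a6@(0,0):1 a7@(1,0):1 a8@(4,1):1 a9@(2,0):0
t=3: a0@(3,3):0 a1@(1,1):1 a2@(4,0):1 a3@(0,2):1 a4@(1,2):1 a5@(0,3):1 a6@(0,0):1 a7@(1,0):1 a8@(4,1):1 a9@(2,0):0
t=4: (unchanged — steady state)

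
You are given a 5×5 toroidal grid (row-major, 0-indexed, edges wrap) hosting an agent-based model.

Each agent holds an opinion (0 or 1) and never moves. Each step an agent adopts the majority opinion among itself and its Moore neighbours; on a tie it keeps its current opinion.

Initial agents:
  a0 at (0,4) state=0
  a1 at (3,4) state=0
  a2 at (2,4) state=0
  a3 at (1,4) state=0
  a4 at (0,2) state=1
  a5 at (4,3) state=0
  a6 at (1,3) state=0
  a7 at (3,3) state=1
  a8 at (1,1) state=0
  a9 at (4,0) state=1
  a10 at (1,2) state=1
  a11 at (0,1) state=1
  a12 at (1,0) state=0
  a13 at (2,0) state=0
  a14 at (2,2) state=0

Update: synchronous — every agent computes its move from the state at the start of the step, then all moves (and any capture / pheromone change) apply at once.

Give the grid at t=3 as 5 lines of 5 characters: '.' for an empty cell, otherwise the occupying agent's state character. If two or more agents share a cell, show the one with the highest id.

t=1: a0@(0,4):0 a1@(3,4):0 a2@(2,4):0 a3@(1,4):0 a4@(0,2):1 a5@(4,3):0 a6@(1,3):0 a7@(3,3):0 a8@(1,1):0 a9@(4,0):1 a10@(1,2):1 a11@(0,1):1 a12@(1,0):0 a13@(2,0):0 a14@(2,2):0
t=2: (unchanged — steady state)

.11.0
00100
0.0.0
...00
1..0.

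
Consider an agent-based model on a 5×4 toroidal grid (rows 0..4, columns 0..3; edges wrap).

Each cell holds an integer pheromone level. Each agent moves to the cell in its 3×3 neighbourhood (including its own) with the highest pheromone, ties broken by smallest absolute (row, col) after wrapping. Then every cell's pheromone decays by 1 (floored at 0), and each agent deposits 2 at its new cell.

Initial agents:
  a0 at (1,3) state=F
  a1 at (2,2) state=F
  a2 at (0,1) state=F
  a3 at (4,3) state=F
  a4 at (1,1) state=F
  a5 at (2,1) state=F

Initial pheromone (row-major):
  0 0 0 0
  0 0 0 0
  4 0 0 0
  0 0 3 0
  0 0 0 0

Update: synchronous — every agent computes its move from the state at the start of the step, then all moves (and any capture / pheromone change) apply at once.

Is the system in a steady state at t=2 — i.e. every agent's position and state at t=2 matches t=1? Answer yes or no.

yes

t=1: a0@(2,0) a1@(3,2) a2@(0,0) a3@(3,2) a4@(2,0) a5@(2,0) | pheromone: 2 0 0 0 / 0 0 0 0 / 9 0 0 0 / 0 0 6 0 / 0 0 0 0
t=2: a0@(2,0) a1@(3,2) a2@(0,0) a3@(3,2) a4@(2,0) a5@(2,0) | pheromone: 3 0 0 0 / 0 0 0 0 / 14 0 0 0 / 0 0 9 0 / 0 0 0 0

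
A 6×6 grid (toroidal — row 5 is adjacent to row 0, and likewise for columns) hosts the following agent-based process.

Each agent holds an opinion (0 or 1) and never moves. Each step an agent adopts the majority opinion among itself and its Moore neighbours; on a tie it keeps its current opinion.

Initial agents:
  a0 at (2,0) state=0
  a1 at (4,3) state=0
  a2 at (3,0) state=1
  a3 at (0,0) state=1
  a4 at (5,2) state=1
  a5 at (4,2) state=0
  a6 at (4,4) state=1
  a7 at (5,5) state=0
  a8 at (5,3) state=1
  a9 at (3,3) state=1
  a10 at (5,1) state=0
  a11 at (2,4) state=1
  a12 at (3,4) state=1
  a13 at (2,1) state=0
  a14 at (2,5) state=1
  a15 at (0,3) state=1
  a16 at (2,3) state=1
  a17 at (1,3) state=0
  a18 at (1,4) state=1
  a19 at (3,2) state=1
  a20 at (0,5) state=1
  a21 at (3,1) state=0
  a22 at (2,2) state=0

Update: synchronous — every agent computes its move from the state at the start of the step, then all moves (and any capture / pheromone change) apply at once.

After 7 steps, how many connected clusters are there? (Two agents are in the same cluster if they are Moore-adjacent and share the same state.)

t=1: a0@(2,0):0 a1@(4,3):1 a2@(3,0):0 a3@(0,0):1 a4@(5,2):1 a5@(4,2):0 a6@(4,4):1 a7@(5,5):1 a8@(5,3):1 a9@(3,3):1 a10@(5,1):0 a11@(2,4):1 a12@(3,4):1 a13@(2,1):0 a14@(2,5):1 a15@(0,3):1 a16@(2,3):1 a17@(1,3):1 a18@(1,4):1 a19@(3,2):0 a20@(0,5):1 a21@(3,1):0 a22@(2,2):0
t=2: (unchanged — steady state)

2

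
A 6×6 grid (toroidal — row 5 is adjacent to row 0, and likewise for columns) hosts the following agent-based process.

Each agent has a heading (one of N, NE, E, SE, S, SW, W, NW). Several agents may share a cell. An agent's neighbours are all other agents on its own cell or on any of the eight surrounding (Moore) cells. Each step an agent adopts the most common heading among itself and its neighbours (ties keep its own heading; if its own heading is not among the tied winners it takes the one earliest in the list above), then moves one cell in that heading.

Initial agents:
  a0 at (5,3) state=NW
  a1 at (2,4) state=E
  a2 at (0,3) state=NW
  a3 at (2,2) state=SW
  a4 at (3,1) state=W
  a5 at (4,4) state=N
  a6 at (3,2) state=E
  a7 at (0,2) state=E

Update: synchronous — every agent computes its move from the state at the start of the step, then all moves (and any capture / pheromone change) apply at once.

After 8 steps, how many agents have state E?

t=1: a0@(4,2):NW a1@(2,5):E a2@(5,2):NW a3@(3,1):SW a4@(3,0):W a5@(3,4):N a6@(3,3):E a7@(5,1):NW
t=2: a0@(3,1):NW a1@(2,0):E a2@(4,1):NW a3@(4,0):SW a4@(3,5):W a5@(3,5):E a6@(3,4):E a7@(4,0):NW
t=3: a0@(2,0):NW a1@(2,1):E a2@(3,0):NW a3@(3,5):NW a4@(3,0):E a5@(3,0):E a6@(3,5):E a7@(3,5):NW
t=4: a0@(1,5):NW a1@(2,2):E a2@(2,5):NW a3@(2,4):NW a4@(3,1):E a5@(3,1):E a6@(2,4):NW a7@(2,4):NW
t=5: a0@(0,4):NW a1@(2,3):E a2@(1,4):NW a3@(1,3):NW a4@(3,2):E a5@(3,2):E a6@(1,3):NW a7@(1,3):NW
t=6: a0@(5,3):NW a1@(1,2):NW a2@(0,3):NW a3@(0,2):NW a4@(3,3):E a5@(3,3):E a6@(0,2):NW a7@(0,2):NW
t=7: a0@(4,2):NW a1@(0,1):NW a2@(5,2):NW a3@(5,1):NW a4@(3,4):E a5@(3,4):E a6@(5,1):NW a7@(5,1):NW
t=8: a0@(3,1):NW a1@(5,0):NW a2@(4,1):NW a3@(4,0):NW a4@(3,5):E a5@(3,5):E a6@(4,0):NW a7@(4,0):NW

2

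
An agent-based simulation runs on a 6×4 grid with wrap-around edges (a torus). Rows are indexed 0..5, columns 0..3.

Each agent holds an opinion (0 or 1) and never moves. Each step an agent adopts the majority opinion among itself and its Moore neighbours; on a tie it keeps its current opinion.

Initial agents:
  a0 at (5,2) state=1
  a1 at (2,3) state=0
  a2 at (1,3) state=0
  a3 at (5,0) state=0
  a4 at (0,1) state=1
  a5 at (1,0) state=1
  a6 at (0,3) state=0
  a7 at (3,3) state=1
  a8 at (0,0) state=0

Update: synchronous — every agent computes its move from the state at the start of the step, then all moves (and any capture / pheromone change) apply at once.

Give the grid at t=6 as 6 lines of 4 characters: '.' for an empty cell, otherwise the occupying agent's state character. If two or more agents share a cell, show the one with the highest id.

t=1: a0@(5,2):1 a1@(2,3):0 a2@(1,3):0 a3@(5,0):0 a4@(0,1):1 a5@(1,0):0 a6@(0,3):0 a7@(3,3):1 a8@(0,0):0
t=2: a0@(5,2):1 a1@(2,3):0 a2@(1,3):0 a3@(5,0):0 a4@(0,1):0 a5@(1,0):0 a6@(0,3):0 a7@(3,3):1 a8@(0,0):0
t=3: a0@(5,2):0 a1@(2,3):0 a2@(1,3):0 a3@(5,0):0 a4@(0,1):0 a5@(1,0):0 a6@(0,3):0 a7@(3,3):1 a8@(0,0):0
t=4: (unchanged — steady state)

00.0
0..0
...0
...1
....
0.0.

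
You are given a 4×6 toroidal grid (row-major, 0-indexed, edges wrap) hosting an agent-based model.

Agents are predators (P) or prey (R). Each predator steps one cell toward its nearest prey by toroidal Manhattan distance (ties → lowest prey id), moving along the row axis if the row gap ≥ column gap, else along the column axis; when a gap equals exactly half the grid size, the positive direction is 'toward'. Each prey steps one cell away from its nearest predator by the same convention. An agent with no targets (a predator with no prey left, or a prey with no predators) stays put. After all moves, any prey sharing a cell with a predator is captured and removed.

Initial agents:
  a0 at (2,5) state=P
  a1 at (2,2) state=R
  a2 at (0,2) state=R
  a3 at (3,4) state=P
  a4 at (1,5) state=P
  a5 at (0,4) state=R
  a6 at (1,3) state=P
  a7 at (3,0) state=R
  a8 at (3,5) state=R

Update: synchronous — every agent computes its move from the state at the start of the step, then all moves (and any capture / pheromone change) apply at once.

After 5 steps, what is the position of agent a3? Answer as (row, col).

(0, 4)

t=1: a0@(3,5):P a1@(3,2):R a2@(3,2):R a3@(0,4):P a4@(0,5):P a5@(1,4):R a6@(2,3):P a7@(0,0):R
t=2: a0@(0,5):P a1@(0,2):R a2@(0,2):R a3@(1,4):P a4@(0,0):P a5@(2,4):R a6@(3,3):P a7@(0,1):R
t=3: a0@(0,0):P a3@(2,4):P a4@(0,1):P a5@(3,4):R a6@(0,3):P a7@(0,2):R
t=4: a0@(0,1):P a3@(3,4):P a4@(0,2):P a5@(0,4):R a6@(0,2):P a7@(0,3):R
t=5: a0@(0,2):P a3@(0,4):P a4@(0,3):P a5@(1,4):R a6@(0,3):P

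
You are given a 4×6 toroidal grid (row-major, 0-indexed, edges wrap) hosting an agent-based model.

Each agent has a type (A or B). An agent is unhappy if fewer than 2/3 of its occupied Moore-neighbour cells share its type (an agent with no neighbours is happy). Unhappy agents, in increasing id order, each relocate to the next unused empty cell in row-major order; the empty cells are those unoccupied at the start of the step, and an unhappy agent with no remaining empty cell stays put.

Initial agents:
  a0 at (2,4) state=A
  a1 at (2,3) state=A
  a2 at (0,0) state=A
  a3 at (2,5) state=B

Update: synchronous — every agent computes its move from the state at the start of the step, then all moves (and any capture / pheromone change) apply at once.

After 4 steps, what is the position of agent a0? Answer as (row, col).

(0, 3)

t=1: a0@(0,1):A a1@(2,3):A a2@(0,0):A a3@(0,2):B
t=2: a0@(0,3):A a1@(2,3):A a2@(0,0):A a3@(0,4):B
t=3: a0@(0,1):A a1@(2,3):A a2@(0,0):A a3@(0,2):B
t=4: a0@(0,3):A a1@(2,3):A a2@(0,0):A a3@(0,4):B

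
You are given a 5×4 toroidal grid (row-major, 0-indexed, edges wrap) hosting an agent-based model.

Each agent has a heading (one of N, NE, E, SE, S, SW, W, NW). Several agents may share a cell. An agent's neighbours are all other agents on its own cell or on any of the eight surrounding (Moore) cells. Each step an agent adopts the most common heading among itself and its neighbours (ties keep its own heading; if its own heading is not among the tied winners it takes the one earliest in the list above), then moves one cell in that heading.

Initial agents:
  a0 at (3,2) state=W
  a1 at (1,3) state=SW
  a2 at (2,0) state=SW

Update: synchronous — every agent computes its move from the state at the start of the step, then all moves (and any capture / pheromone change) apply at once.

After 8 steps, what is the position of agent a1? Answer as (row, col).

(4, 3)

t=1: a0@(3,1):W a1@(2,2):SW a2@(3,3):SW
t=2: a0@(3,0):W a1@(3,1):SW a2@(4,2):SW
t=3: a0@(3,3):W a1@(4,0):SW a2@(0,1):SW
t=4: a0@(3,2):W a1@(0,3):SW a2@(1,0):SW
t=5: a0@(3,1):W a1@(1,2):SW a2@(2,3):SW
t=6: a0@(3,0):W a1@(2,1):SW a2@(3,2):SW
t=7: a0@(3,3):W a1@(3,0):SW a2@(4,1):SW
t=8: a0@(3,2):W a1@(4,3):SW a2@(0,0):SW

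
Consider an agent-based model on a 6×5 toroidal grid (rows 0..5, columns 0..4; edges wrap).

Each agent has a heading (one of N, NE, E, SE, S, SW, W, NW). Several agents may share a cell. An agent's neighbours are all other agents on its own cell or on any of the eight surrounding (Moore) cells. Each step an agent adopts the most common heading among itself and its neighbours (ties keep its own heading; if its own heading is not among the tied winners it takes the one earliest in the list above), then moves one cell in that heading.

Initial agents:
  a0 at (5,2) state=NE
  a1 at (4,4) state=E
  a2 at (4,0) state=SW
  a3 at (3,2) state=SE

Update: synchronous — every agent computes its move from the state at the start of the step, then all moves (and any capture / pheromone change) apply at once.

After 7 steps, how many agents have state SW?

1

t=1: a0@(4,3):NE a1@(4,0):E a2@(5,4):SW a3@(4,3):SE
t=2: a0@(3,4):NE a1@(4,1):E a2@(0,3):SW a3@(5,4):SE
t=3: a0@(2,0):NE a1@(4,2):E a2@(1,2):SW a3@(0,0):SE
t=4: a0@(1,1):NE a1@(4,3):E a2@(2,1):SW a3@(1,1):SE
t=5: a0@(0,2):NE a1@(4,4):E a2@(3,0):SW a3@(2,2):SE
t=6: a0@(5,3):NE a1@(4,0):E a2@(4,4):SW a3@(3,3):SE
t=7: a0@(4,4):NE a1@(4,1):E a2@(5,3):SW a3@(4,4):SE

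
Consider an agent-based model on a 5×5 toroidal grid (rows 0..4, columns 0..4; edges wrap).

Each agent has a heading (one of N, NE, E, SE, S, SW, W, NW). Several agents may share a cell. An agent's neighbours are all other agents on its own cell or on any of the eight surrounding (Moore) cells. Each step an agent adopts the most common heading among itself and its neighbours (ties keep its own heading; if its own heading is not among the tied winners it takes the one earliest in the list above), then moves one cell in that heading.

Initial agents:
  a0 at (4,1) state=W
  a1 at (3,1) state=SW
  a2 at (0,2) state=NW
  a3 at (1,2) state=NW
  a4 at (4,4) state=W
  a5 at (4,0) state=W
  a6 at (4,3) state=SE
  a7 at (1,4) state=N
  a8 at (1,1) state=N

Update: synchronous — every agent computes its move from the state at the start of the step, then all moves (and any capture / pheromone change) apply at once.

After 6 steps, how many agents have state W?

t=1: a0@(4,0):W a1@(3,0):W a2@(4,1):NW a3@(0,1):NW a4@(4,3):W a5@(4,4):W a6@(0,4):SE a7@(0,4):N a8@(0,0):NW
t=2: a0@(4,4):W a1@(3,4):W a2@(3,0):NW a3@(4,0):NW a4@(4,2):W a5@(4,3):W a6@(0,3):W a7@(0,3):W a8@(4,4):NW
t=3: a0@(4,3):W a1@(3,3):W a2@(2,4):NW a3@(3,4):NW a4@(4,1):W a5@(4,2):W a6@(0,2):W a7@(0,2):W a8@(4,3):W
t=4: a0@(4,2):W a1@(3,2):W a2@(1,3):NW a3@(3,3):W a4@(4,0):W a5@(4,1):W a6@(0,1):W a7@(0,1):W a8@(4,2):W
t=5: a0@(4,1):W a1@(3,1):W a2@(0,2):NW a3@(3,2):W a4@(4,4):W a5@(4,0):W a6@(0,0):W a7@(0,0):W a8@(4,1):W
t=6: a0@(4,0):W a1@(3,0):W a2@(0,1):W a3@(3,1):W a4@(4,3):W a5@(4,4):W a6@(0,4):W a7@(0,4):W a8@(4,0):W

9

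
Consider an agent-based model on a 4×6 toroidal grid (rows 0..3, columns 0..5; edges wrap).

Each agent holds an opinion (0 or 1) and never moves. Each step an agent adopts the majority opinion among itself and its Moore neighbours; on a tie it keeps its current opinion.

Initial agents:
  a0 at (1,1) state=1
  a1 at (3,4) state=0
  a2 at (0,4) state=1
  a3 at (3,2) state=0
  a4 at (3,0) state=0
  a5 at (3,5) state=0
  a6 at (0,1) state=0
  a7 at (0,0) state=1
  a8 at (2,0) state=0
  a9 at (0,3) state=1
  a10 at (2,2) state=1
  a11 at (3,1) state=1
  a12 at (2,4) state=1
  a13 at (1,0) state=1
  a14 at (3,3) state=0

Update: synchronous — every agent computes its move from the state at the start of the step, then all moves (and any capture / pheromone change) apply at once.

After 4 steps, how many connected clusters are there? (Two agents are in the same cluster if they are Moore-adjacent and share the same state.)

t=1: a0@(1,1):1 a1@(3,4):0 a2@(0,4):0 a3@(3,2):0 a4@(3,0):0 a5@(3,5):0 a6@(0,1):1 a7@(0,0):1 a8@(2,0):0 a9@(0,3):0 a10@(2,2):1 a11@(3,1):0 a12@(2,4):0 a13@(1,0):1 a14@(3,3):1
t=2: a0@(1,1):1 a1@(3,4):0 a2@(0,4):0 a3@(3,2):0 a4@(3,0):0 a5@(3,5):0 a6@(0,1):1 a7@(0,0):1 a8@(2,0):0 a9@(0,3):0 a10@(2,2):1 a11@(3,1):0 a12@(2,4):0 a13@(1,0):1 a14@(3,3):0
t=3: a0@(1,1):1 a1@(3,4):0 a2@(0,4):0 a3@(3,2):0 a4@(3,0):0 a5@(3,5):0 a6@(0,1):1 a7@(0,0):1 a8@(2,0):0 a9@(0,3):0 a10@(2,2):0 a11@(3,1):0 a12@(2,4):0 a13@(1,0):1 a14@(3,3):0
t=4: (unchanged — steady state)

2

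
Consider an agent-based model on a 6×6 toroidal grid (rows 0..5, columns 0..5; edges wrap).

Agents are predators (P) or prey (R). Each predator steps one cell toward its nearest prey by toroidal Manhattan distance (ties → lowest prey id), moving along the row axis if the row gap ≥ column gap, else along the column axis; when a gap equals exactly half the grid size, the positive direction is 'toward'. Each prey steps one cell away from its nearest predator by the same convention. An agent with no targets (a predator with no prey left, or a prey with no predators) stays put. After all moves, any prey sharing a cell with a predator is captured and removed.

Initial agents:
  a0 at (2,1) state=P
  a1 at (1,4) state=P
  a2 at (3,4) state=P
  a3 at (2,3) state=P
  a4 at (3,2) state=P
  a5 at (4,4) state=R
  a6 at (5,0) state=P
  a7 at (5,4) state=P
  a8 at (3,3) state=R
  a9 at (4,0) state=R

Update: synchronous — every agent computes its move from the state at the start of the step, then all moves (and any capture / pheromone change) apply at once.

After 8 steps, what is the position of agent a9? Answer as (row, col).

(2, 0)

t=1: a0@(2,2):P a1@(2,4):P a2@(4,4):P a3@(3,3):P a4@(3,3):P a5@(5,4):R a6@(4,0):P a7@(4,4):P a8@(3,2):R a9@(3,0):R
t=2: a0@(3,2):P a1@(3,4):P a2@(5,4):P a3@(3,2):P a4@(3,2):P a5@(0,4):R a6@(3,0):P a7@(5,4):P a8@(4,2):R a9@(2,0):R
t=3: a0@(4,2):P a1@(4,4):P a2@(0,4):P a3@(4,2):P a4@(4,2):P a5@(1,4):R a6@(2,0):P a7@(0,4):P a8@(5,2):R a9@(1,0):R
t=4: a0@(5,2):P a1@(5,4):P a2@(1,4):P a3@(5,2):P a4@(5,2):P a5@(2,4):R a6@(1,0):P a7@(1,4):P a8@(0,2):R a9@(0,0):R
t=5: a0@(0,2):P a1@(0,4):P a2@(2,4):P a3@(0,2):P a4@(0,2):P a5@(3,4):R a6@(0,0):P a7@(2,4):P a8@(1,2):R a9@(5,0):R
t=6: a0@(1,2):P a1@(1,4):P a2@(3,4):P a3@(1,2):P a4@(1,2):P a5@(4,4):R a6@(5,0):P a7@(3,4):P a8@(2,2):R a9@(4,0):R
t=7: a0@(2,2):P a1@(2,4):P a2@(4,4):P a3@(2,2):P a4@(2,2):P a5@(5,4):R a6@(4,0):P a7@(4,4):P a8@(3,2):R a9@(3,0):R
t=8: a0@(3,2):P a1@(3,4):P a2@(5,4):P a3@(3,2):P a4@(3,2):P a5@(0,4):R a6@(3,0):P a7@(5,4):P a8@(4,2):R a9@(2,0):R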